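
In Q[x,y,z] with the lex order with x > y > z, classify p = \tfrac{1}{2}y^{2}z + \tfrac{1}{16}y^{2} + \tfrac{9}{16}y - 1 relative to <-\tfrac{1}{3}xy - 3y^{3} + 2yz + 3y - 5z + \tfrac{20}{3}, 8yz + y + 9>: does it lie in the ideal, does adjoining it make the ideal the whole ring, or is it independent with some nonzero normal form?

Adjoining \tfrac{1}{2}y^{2}z + \tfrac{1}{16}y^{2} + \tfrac{9}{16}y - 1 makes the ideal the whole ring: the system is inconsistent.

First compute the reduced Gröbner basis of I by Buchberger's algorithm.
f_1 = -\tfrac{1}{3}xy - 3y^{3} + 2yz + 3y - 5z + \tfrac{20}{3}, LT = xy.
f_2 = 8yz + y + 9, LT = yz.

S(f_1,f_2): lcm = xyz. S = -\tfrac{1}{8}xy - \tfrac{9}{8}x + 9y^{3}z - 6yz^{2} - 9yz + 15z^{2} - 20z.
  leading term xy: subtract (\tfrac{3}{8})·f_1 from -\tfrac{1}{8}xy - \tfrac{9}{8}x + 9y^{3}z - 6yz^{2} - 9yz + 15z^{2} - 20z → -\tfrac{9}{8}x + 9y^{3}z + \tfrac{9}{8}y^{3} - 6yz^{2} - \tfrac{39}{4}yz - \tfrac{9}{8}y + 15z^{2} - \tfrac{145}{8}z - \tfrac{5}{2}
  leading term x: no divisor's leading term divides it; move -\tfrac{9}{8}x to the remainder.
  leading term y^{3}z: subtract (\tfrac{9}{8}y^{2})·f_2 from 9y^{3}z + \tfrac{9}{8}y^{3} - 6yz^{2} - \tfrac{39}{4}yz - \tfrac{9}{8}y + 15z^{2} - \tfrac{145}{8}z - \tfrac{5}{2} → -\tfrac{81}{8}y^{2} - 6yz^{2} - \tfrac{39}{4}yz - \tfrac{9}{8}y + 15z^{2} - \tfrac{145}{8}z - \tfrac{5}{2}
  leading term y^{2}: no divisor's leading term divides it; move -\tfrac{81}{8}y^{2} to the remainder.
  leading term yz^{2}: subtract (-\tfrac{3}{4}z)·f_2 from -6yz^{2} - \tfrac{39}{4}yz - \tfrac{9}{8}y + 15z^{2} - \tfrac{145}{8}z - \tfrac{5}{2} → -9yz - \tfrac{9}{8}y + 15z^{2} - \tfrac{91}{8}z - \tfrac{5}{2}
  leading term yz: subtract (-\tfrac{9}{8})·f_2 from -9yz - \tfrac{9}{8}y + 15z^{2} - \tfrac{91}{8}z - \tfrac{5}{2} → 15z^{2} - \tfrac{91}{8}z + \tfrac{61}{8}
  leading term z^{2}: no divisor's leading term divides it; move 15z^{2} to the remainder.
  leading term z: no divisor's leading term divides it; move -\tfrac{91}{8}z to the remainder.
  leading term 1: no divisor's leading term divides it; move \tfrac{61}{8} to the remainder.
  remainder -\tfrac{9}{8}x - \tfrac{81}{8}y^{2} + 15z^{2} - \tfrac{91}{8}z + \tfrac{61}{8} ≠ 0; add h_3 = -\tfrac{9}{8}x - \tfrac{81}{8}y^{2} + 15z^{2} - \tfrac{91}{8}z + \tfrac{61}{8} to the basis.

S(f_1,h_3): lcm = xy. S = \tfrac{40}{3}yz^{2} - \tfrac{145}{9}yz - \tfrac{20}{9}y + 15z - 20.
  leading term yz^{2}: subtract (\tfrac{5}{3}z)·f_2 from \tfrac{40}{3}yz^{2} - \tfrac{145}{9}yz - \tfrac{20}{9}y + 15z - 20 → -\tfrac{160}{9}yz - \tfrac{20}{9}y - 20
  leading term yz: subtract (-\tfrac{20}{9})·f_2 from -\tfrac{160}{9}yz - \tfrac{20}{9}y - 20 → 0
  remainder 0.

S(f_2,h_3): leading monomials are coprime, so the S-polynomial reduces to 0 (Buchberger's first criterion).
Every S-polynomial of the final basis reduces to 0, so we have a Gröbner basis.
Inter-reduce: drop elements whose leading term is divisible by another's, tail-reduce, and make monic.
Reduced Gröbner basis: {x + 9y^{2} - \tfrac{40}{3}z^{2} + \tfrac{91}{9}z - \tfrac{61}{9}, yz + \tfrac{1}{8}y + \tfrac{9}{8}}.
Label its elements g_1 = x + 9y^{2} - \tfrac{40}{3}z^{2} + \tfrac{91}{9}z - \tfrac{61}{9}, g_2 = yz + \tfrac{1}{8}y + \tfrac{9}{8}.

Reduce p = \tfrac{1}{2}y^{2}z + \tfrac{1}{16}y^{2} + \tfrac{9}{16}y - 1 modulo G:
  leading term y^{2}z: subtract (\tfrac{1}{2}y)·g_2 from \tfrac{1}{2}y^{2}z + \tfrac{1}{16}y^{2} + \tfrac{9}{16}y - 1 → -1
  leading term 1: no divisor's leading term divides it; move -1 to the remainder.
  normal form = -1.
The normal form is nonzero, so p ∉ I. Since p minus its normal form lies in I, I + (p) = I + (r) where r = -1; decide whether this ideal is the whole ring.
Here r = -1 is a nonzero constant, hence a unit: 1 ∈ I + (p), the Gröbner basis of I + (p) is {1}, and the enlarged system has no common solution — adjoining p is inconsistent.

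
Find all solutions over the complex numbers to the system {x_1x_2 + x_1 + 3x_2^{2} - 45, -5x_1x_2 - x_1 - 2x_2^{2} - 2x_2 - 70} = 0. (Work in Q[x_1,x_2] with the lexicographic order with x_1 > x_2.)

{(-5, 5), (1011/26 - 165*sqrt(29)/26, -32/13 - 5*sqrt(29)/13), (165*sqrt(29)/26 + 1011/26, -32/13 + 5*sqrt(29)/13)}

Compute a lex Gröbner basis by Buchberger's algorithm.
f_1 = x_1x_2 + x_1 + 3x_2^{2} - 45, LT = x_1x_2.
f_2 = -5x_1x_2 - x_1 - 2x_2^{2} - 2x_2 - 70, LT = x_1x_2.

S(f_1,f_2): lcm = x_1x_2. S = \tfrac{4}{5}x_1 + \tfrac{13}{5}x_2^{2} - \tfrac{2}{5}x_2 - 59.
  reduce S modulo (f_1, f_2):
  remainder \tfrac{4}{5}x_1 + \tfrac{13}{5}x_2^{2} - \tfrac{2}{5}x_2 - 59 ≠ 0; add h_3 = \tfrac{4}{5}x_1 + \tfrac{13}{5}x_2^{2} - \tfrac{2}{5}x_2 - 59 to the basis.

S(f_1,h_3): lcm = x_1x_2. S = x_1 - \tfrac{13}{4}x_2^{3} + \tfrac{7}{2}x_2^{2} + \tfrac{295}{4}x_2 - 45.
  reduce S modulo (f_1, f_2, h_3):
  remainder -\tfrac{13}{4}x_2^{3} + \tfrac{1}{4}x_2^{2} + \tfrac{297}{4}x_2 + \tfrac{115}{4} ≠ 0; add h_4 = -\tfrac{13}{4}x_2^{3} + \tfrac{1}{4}x_2^{2} + \tfrac{297}{4}x_2 + \tfrac{115}{4} to the basis.

The other S-polynomials (S(f_2,h_3), S(f_1,h_4), S(f_2,h_4), S(h_3,h_4)) all reduce to 0 modulo the current basis, so we have a Gröbner basis.
Inter-reduce: drop elements whose leading term is divisible by another's, tail-reduce, and make monic.
Reduced Gröbner basis: {x_1 + \tfrac{13}{4}x_2^{2} - \tfrac{1}{2}x_2 - \tfrac{295}{4}, x_2^{3} - \tfrac{1}{13}x_2^{2} - \tfrac{297}{13}x_2 - \tfrac{115}{13}}.

The lex basis is triangular: the last element involves only x_2. Solving x_2^{3} - \tfrac{1}{13}x_2^{2} - \tfrac{297}{13}x_2 - \tfrac{115}{13} = 0 gives x_2 ∈ {5, -32/13 - 5*sqrt(29)/13, -32/13 + 5*sqrt(29)/13}; substituting each value into the earlier elements determines the remaining variables.
  x_2 = 5: the earlier basis element becomes x_1 + 5 = 0, giving x_1 = -5 — point (-5, 5).
  x_2 = -32/13 - 5*sqrt(29)/13: the earlier basis element becomes x_1 - 1011/26 + 165*sqrt(29)/26 = 0, giving x_1 = 1011/26 - 165*sqrt(29)/26 — point (1011/26 - 165*sqrt(29)/26, -32/13 - 5*sqrt(29)/13).
  x_2 = -32/13 + 5*sqrt(29)/13: the earlier basis element becomes x_1 - 1011/26 - 165*sqrt(29)/26 = 0, giving x_1 = 165*sqrt(29)/26 + 1011/26 — point (165*sqrt(29)/26 + 1011/26, -32/13 + 5*sqrt(29)/13).
A lex Gröbner basis triangularizes the system, enabling back-substitution.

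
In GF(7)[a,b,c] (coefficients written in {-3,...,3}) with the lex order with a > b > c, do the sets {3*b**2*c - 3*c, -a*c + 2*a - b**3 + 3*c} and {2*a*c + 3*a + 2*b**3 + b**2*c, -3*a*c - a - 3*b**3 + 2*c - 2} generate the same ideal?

For a fixed monomial order, each ideal has a unique reduced Gröbner basis; comparing bases decides equality.
Buchberger on the first generating set:
f_1 = 3*b**2*c - 3*c, LT = b**2*c.
f_2 = -a*c + 2*a - b**3 + 3*c, LT = a*c.

S(f_1,f_2): lcm = a*b**2*c. S = 2*a*b**2 - a*c - b**5 + 3*b**2*c.
  leading term a*b**2: no divisor's leading term divides it; move 2*a*b**2 to the remainder.
  leading term a*c: subtract (1)·f_2 from -a*c - b**5 + 3*b**2*c → -2*a - b**5 + b**3 + 3*b**2*c - 3*c
  leading term a: no divisor's leading term divides it; move -2*a to the remainder.
  leading term b**5: no divisor's leading term divides it; move -b**5 to the remainder.
  leading term b**3: no divisor's leading term divides it; move b**3 to the remainder.
  leading term b**2*c: subtract (1)·f_1 from 3*b**2*c - 3*c → 0
  remainder 2*a*b**2 - 2*a - b**5 + b**3 ≠ 0; add g_3 = 2*a*b**2 - 2*a - b**5 + b**3 to the basis.

S(f_1,g_3): lcm = a*b**2*c. S = -3*b**5*c + 3*b**3*c.
  leading term b**5*c: subtract (-b**3)·f_1 from -3*b**5*c + 3*b**3*c → 0
  remainder 0.

S(f_2,g_3): lcm = a*b**2*c. S = -2*a*b**2 + a*c - 3*b**5*c + b**5 + 3*b**3*c - 3*b**2*c.
  leading term a*b**2: subtract (-1)·g_3 from -2*a*b**2 + a*c - 3*b**5*c + b**5 + 3*b**3*c - 3*b**2*c → a*c - 2*a - 3*b**5*c + 3*b**3*c + b**3 - 3*b**2*c
  leading term a*c: subtract (-1)·f_2 from a*c - 2*a - 3*b**5*c + 3*b**3*c + b**3 - 3*b**2*c → -3*b**5*c + 3*b**3*c - 3*b**2*c + 3*c
  leading term b**5*c: subtract (-b**3)·f_1 from -3*b**5*c + 3*b**3*c - 3*b**2*c + 3*c → -3*b**2*c + 3*c
  leading term b**2*c: subtract (-1)·f_1 from -3*b**2*c + 3*c → 0
  remainder 0.

Every S-polynomial of the final basis reduces to 0, so we have a Gröbner basis.
Inter-reduce: drop elements whose leading term is divisible by another's, tail-reduce, and make monic.
Reduced Gröbner basis: {a*b**2 - a + 3*b**5 - 3*b**3, a*c - 2*a + b**3 - 3*c, b**2*c - c}.

Buchberger on the second generating set:
h_1 = 2*a*c + 3*a + 2*b**3 + b**2*c, LT = a*c.
h_2 = -3*a*c - a - 3*b**3 + 2*c - 2, LT = a*c.

S(h_1,h_2): lcm = a*c. S = -3*b**2*c + 3*c - 3.
  leading term b**2*c: no divisor's leading term divides it; move -3*b**2*c to the remainder.
  leading term c: no divisor's leading term divides it; move 3*c to the remainder.
  leading term 1: no divisor's leading term divides it; move -3 to the remainder.
  remainder -3*b**2*c + 3*c - 3 ≠ 0; add k_3 = -3*b**2*c + 3*c - 3 to the basis.

S(h_1,k_3): lcm = a*b**2*c. S = -2*a*b**2 + a*c - a + b**5 - 3*b**4*c.
  leading term a*b**2: no divisor's leading term divides it; move -2*a*b**2 to the remainder.
  leading term a*c: subtract (-3)·h_1 from a*c - a + b**5 - 3*b**4*c → a + b**5 - 3*b**4*c - b**3 + 3*b**2*c
  leading term a: no divisor's leading term divides it; move a to the remainder.
  leading term b**5: no divisor's leading term divides it; move b**5 to the remainder.
  leading term b**4*c: subtract (b**2)·k_3 from -3*b**4*c - b**3 + 3*b**2*c → -b**3 + 3*b**2
  leading term b**3: no divisor's leading term divides it; move -b**3 to the remainder.
  leading term b**2: no divisor's leading term divides it; move 3*b**2 to the remainder.
  remainder -2*a*b**2 + a + b**5 - b**3 + 3*b**2 ≠ 0; add k_4 = -2*a*b**2 + a + b**5 - b**3 + 3*b**2 to the basis.

S(h_2,k_3): lcm = a*b**2*c. S = -2*a*b**2 + a*c - a + b**5 - 3*b**2*c + 3*b**2.
  leading term a*b**2: subtract (1)·k_4 from -2*a*b**2 + a*c - a + b**5 - 3*b**2*c + 3*b**2 → a*c - 2*a + b**3 - 3*b**2*c
  leading term a*c: subtract (-3)·h_1 from a*c - 2*a + b**3 - 3*b**2*c → 0
  remainder 0.

S(h_1,k_4): lcm = a*b**2*c. S = -2*a*b**2 - 3*a*c - 3*b**5*c + b**5 - 3*b**4*c + 3*b**3*c - 2*b**2*c.
  leading term a*b**2: subtract (1)·k_4 from -2*a*b**2 - 3*a*c - 3*b**5*c + b**5 - 3*b**4*c + 3*b**3*c - 2*b**2*c → -3*a*c - a - 3*b**5*c - 3*b**4*c + 3*b**3*c + b**3 - 2*b**2*c - 3*b**2
  leading term a*c: subtract (2)·h_1 from -3*a*c - a - 3*b**5*c - 3*b**4*c + 3*b**3*c + b**3 - 2*b**2*c - 3*b**2 → -3*b**5*c - 3*b**4*c + 3*b**3*c - 3*b**3 + 3*b**2*c - 3*b**2
  leading term b**5*c: subtract (b**3)·k_3 from -3*b**5*c - 3*b**4*c + 3*b**3*c - 3*b**3 + 3*b**2*c - 3*b**2 → -3*b**4*c + 3*b**2*c - 3*b**2
  leading term b**4*c: subtract (b**2)·k_3 from -3*b**4*c + 3*b**2*c - 3*b**2 → 0
  remainder 0.

S(h_2,k_4): lcm = a*b**2*c. S = -2*a*b**2 - 3*a*c - 3*b**5*c + b**5 + 3*b**3*c + 2*b**2*c + 3*b**2.
  leading term a*b**2: subtract (1)·k_4 from -2*a*b**2 - 3*a*c - 3*b**5*c + b**5 + 3*b**3*c + 2*b**2*c + 3*b**2 → -3*a*c - a - 3*b**5*c + 3*b**3*c + b**3 + 2*b**2*c
  leading term a*c: subtract (2)·h_1 from -3*a*c - a - 3*b**5*c + 3*b**3*c + b**3 + 2*b**2*c → -3*b**5*c + 3*b**3*c - 3*b**3
  leading term b**5*c: subtract (b**3)·k_3 from -3*b**5*c + 3*b**3*c - 3*b**3 → 0
  remainder 0.

S(k_3,k_4): lcm = a*b**2*c. S = 3*a*c + a - 3*b**5*c + 3*b**3*c - 2*b**2*c.
  leading term a*c: subtract (-2)·h_1 from 3*a*c + a - 3*b**5*c + 3*b**3*c - 2*b**2*c → -3*b**5*c + 3*b**3*c - 3*b**3
  leading term b**5*c: subtract (b**3)·k_3 from -3*b**5*c + 3*b**3*c - 3*b**3 → 0
  remainder 0.

Every S-polynomial of the final basis reduces to 0, so we have a Gröbner basis.
Inter-reduce: drop elements whose leading term is divisible by another's, tail-reduce, and make monic.
Reduced Gröbner basis: {a*b**2 + 3*a + 3*b**5 - 3*b**3 + 2*b**2, a*c - 2*a + b**3 - 3*c + 3, b**2*c - c + 1}.

These differ, so the ideals are not equal.

No, the ideals differ.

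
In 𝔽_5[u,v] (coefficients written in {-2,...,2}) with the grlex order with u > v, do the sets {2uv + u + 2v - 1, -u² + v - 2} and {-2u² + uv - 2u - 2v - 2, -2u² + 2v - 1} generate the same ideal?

For a fixed monomial order, each ideal has a unique reduced Gröbner basis; comparing bases decides equality.
Buchberger on the first generating set:
f_1 = 2uv + u + 2v - 1, LT = uv.
f_2 = -u² + v - 2, LT = u².

S(f_1,f_2): lcm = u²v. S = -2u² + uv + v² + 2u - 2v.
  leading term u²: subtract (2)·f_2 from -2u² + uv + v² + 2u - 2v → uv + v² + 2u + v - 1
  leading term uv: subtract (-2)·f_1 from uv + v² + 2u + v - 1 → v² - u + 2
  leading term v²: no divisor's leading term divides it; move v² to the remainder.
  leading term u: no divisor's leading term divides it; move -u to the remainder.
  leading term 1: no divisor's leading term divides it; move 2 to the remainder.
  remainder v² - u + 2 ≠ 0; add g_3 = v² - u + 2 to the basis.

S(f_1,g_3): lcm = uv². S = u² - 2uv + v² - 2u + 2v.
  leading term u²: subtract (-1)·f_2 from u² - 2uv + v² - 2u + 2v → -2uv + v² - 2u - 2v - 2
  leading term uv: subtract (-1)·f_1 from -2uv + v² - 2u - 2v - 2 → v² - u + 2
  leading term v²: subtract (1)·g_3 from v² - u + 2 → 0
  remainder 0.

S(f_2,g_3): leading monomials are coprime, so the S-polynomial reduces to 0 (Buchberger's first criterion).
Every S-polynomial of the final basis reduces to 0, so we have a Gröbner basis.
Inter-reduce: drop elements whose leading term is divisible by another's, tail-reduce, and make monic.
Reduced Gröbner basis: {u² - v + 2, uv - 2u + v + 2, v² - u + 2}.

Buchberger on the second generating set:
h_1 = -2u² + uv - 2u - 2v - 2, LT = u².
h_2 = -2u² + 2v - 1, LT = u².

S(h_1,h_2): lcm = u². S = 2uv + u + 2v - 2.
  leading term uv: no divisor's leading term divides it; move 2uv to the remainder.
  leading term u: no divisor's leading term divides it; move u to the remainder.
  leading term v: no divisor's leading term divides it; move 2v to the remainder.
  leading term 1: no divisor's leading term divides it; move -2 to the remainder.
  remainder 2uv + u + 2v - 2 ≠ 0; add k_3 = 2uv + u + 2v - 2 to the basis.

S(h_1,k_3): lcm = u²v. S = 2uv² + 2u² + v² + u + v.
  leading term uv²: subtract (v)·k_3 from 2uv² + 2u² + v² + u + v → 2u² - uv - v² + u - 2v
  leading term u²: subtract (-1)·h_1 from 2u² - uv - v² + u - 2v → -v² - u + v - 2
  leading term v²: no divisor's leading term divides it; move -v² to the remainder.
  leading term u: no divisor's leading term divides it; move -u to the remainder.
  leading term v: no divisor's leading term divides it; move v to the remainder.
  leading term 1: no divisor's leading term divides it; move -2 to the remainder.
  remainder -v² - u + v - 2 ≠ 0; add k_4 = -v² - u + v - 2 to the basis.

S(h_2,k_3): lcm = u²v. S = 2u² - uv - v² + u - 2v.
  leading term u²: subtract (-1)·h_1 from 2u² - uv - v² + u - 2v → -v² - u + v - 2
  leading term v²: subtract (1)·k_4 from -v² - u + v - 2 → 0
  remainder 0.

S(h_1,k_4): leading monomials are coprime, so the S-polynomial reduces to 0 (Buchberger's first criterion).
S(h_2,k_4): leading monomials are coprime, so the S-polynomial reduces to 0 (Buchberger's first criterion).
S(k_3,k_4): lcm = uv². S = -u² - uv + v² - 2u - v.
  leading term u²: subtract (-2)·h_1 from -u² - uv + v² - 2u - v → uv + v² - u + 1
  leading term uv: subtract (-2)·k_3 from uv + v² - u + 1 → v² + u - v + 2
  leading term v²: subtract (-1)·k_4 from v² + u - v + 2 → 0
  remainder 0.

Every S-polynomial of the final basis reduces to 0, so we have a Gröbner basis.
Inter-reduce: drop elements whose leading term is divisible by another's, tail-reduce, and make monic.
Reduced Gröbner basis: {u² - v - 2, uv - 2u + v - 1, v² + u - v + 2}.

The bases are distinct; the ideals are different.

No, the ideals differ.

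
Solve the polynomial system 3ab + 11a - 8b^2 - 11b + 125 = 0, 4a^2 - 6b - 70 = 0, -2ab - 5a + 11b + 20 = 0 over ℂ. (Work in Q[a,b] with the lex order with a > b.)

Compute a lex Gröbner basis by Buchberger's algorithm.
f_1 = 3ab + 11a - 8b^2 - 11b + 125, LT = ab.
f_2 = 4a^2 - 6b - 70, LT = a^2.
f_3 = -2ab - 5a + 11b + 20, LT = ab.

S(f_1,f_2): lcm = a^2b. S = 11/3a^2 - 8/3ab^2 - 11/3ab + 125/3a + 3/2b^2 + 35/2b.
  leading term a^2: subtract (11/12)·f_2 from 11/3a^2 - 8/3ab^2 - 11/3ab + 125/3a + 3/2b^2 + 35/2b → -8/3ab^2 - 11/3ab + 125/3a + 3/2b^2 + 23b + 385/6
  leading term ab^2: subtract (-8/9b)·f_1 from -8/3ab^2 - 11/3ab + 125/3a + 3/2b^2 + 23b + 385/6 → 55/9ab + 125/3a - 64/9b^3 - 149/18b^2 + 1207/9b + 385/6
  leading term ab: subtract (55/27)·f_1 from 55/9ab + 125/3a - 64/9b^3 - 149/18b^2 + 1207/9b + 385/6 → 520/27a - 64/9b^3 + 433/54b^2 + 4226/27b - 10285/54
  leading term a: no divisor's leading term divides it; move 520/27a to the remainder.
  leading term b^3: no divisor's leading term divides it; move -64/9b^3 to the remainder.
  leading term b^2: no divisor's leading term divides it; move 433/54b^2 to the remainder.
  leading term b: no divisor's leading term divides it; move 4226/27b to the remainder.
  leading term 1: no divisor's leading term divides it; move -10285/54 to the remainder.
  remainder 520/27a - 64/9b^3 + 433/54b^2 + 4226/27b - 10285/54 ≠ 0; add h_4 = 520/27a - 64/9b^3 + 433/54b^2 + 4226/27b - 10285/54 to the basis.

S(f_1,f_3): lcm = ab. S = 7/6a - 8/3b^2 + 11/6b + 155/3.
  leading term a: subtract (63/1040)·h_4 from 7/6a - 8/3b^2 + 11/6b + 155/3 → 28/65b^3 - 6557/2080b^2 - 3977/520b + 26293/416
  leading term b^3: no divisor's leading term divides it; move 28/65b^3 to the remainder.
  leading term b^2: no divisor's leading term divides it; move -6557/2080b^2 to the remainder.
  leading term b: no divisor's leading term divides it; move -3977/520b to the remainder.
  leading term 1: no divisor's leading term divides it; move 26293/416 to the remainder.
  remainder 28/65b^3 - 6557/2080b^2 - 3977/520b + 26293/416 ≠ 0; add h_5 = 28/65b^3 - 6557/2080b^2 - 3977/520b + 26293/416 to the basis.

S(f_2,f_3): lcm = a^2b. S = -5/2a^2 + 11/2ab + 10a - 3/2b^2 - 35/2b.
  leading term a^2: subtract (-5/8)·f_2 from -5/2a^2 + 11/2ab + 10a - 3/2b^2 - 35/2b → 11/2ab + 10a - 3/2b^2 - 85/4b - 175/4
  leading term ab: subtract (11/6)·f_1 from 11/2ab + 10a - 3/2b^2 - 85/4b - 175/4 → -61/6a + 79/6b^2 - 13/12b - 3275/12
  leading term a: subtract (-549/1040)·h_4 from -61/6a + 79/6b^2 - 13/12b - 3275/12 → -244/65b^3 + 36191/2080b^2 + 42401/520b - 155359/416
  leading term b^3: subtract (-61/7)·h_5 from -244/65b^3 + 36191/2080b^2 + 42401/520b - 155359/416 → -141/14b^2 + 417/28b + 4965/28
  leading term b^2: no divisor's leading term divides it; move -141/14b^2 to the remainder.
  leading term b: no divisor's leading term divides it; move 417/28b to the remainder.
  leading term 1: no divisor's leading term divides it; move 4965/28 to the remainder.
  remainder -141/14b^2 + 417/28b + 4965/28 ≠ 0; add h_6 = -141/14b^2 + 417/28b + 4965/28 to the basis.

S(f_1,h_4): lcm = ab. S = 11/3a + 24/65b^4 - 433/1040b^3 - 8419/780b^2 + 3883/624b + 125/3.
  leading term a: subtract (99/520)·h_4 from 11/3a + 24/65b^4 - 433/1040b^3 - 8419/780b^2 + 3883/624b + 125/3 → 24/65b^4 + 15/16b^3 - 12813/1040b^2 - 24519/1040b + 16209/208
  leading term b^4: subtract (6/7b)·h_5 from 24/65b^4 + 15/16b^3 - 12813/1040b^2 - 24519/1040b + 16209/208 → 1656/455b^3 - 41967/7280b^2 - 141507/1820b + 16209/208
  leading term b^3: subtract (414/49)·h_5 from 1656/455b^3 - 41967/7280b^2 - 141507/1820b + 16209/208 → 8181/392b^2 - 1287/98b - 178785/392
  leading term b^2: subtract (-2727/1316)·h_6 from 8181/392b^2 - 1287/98b - 178785/392 → 93321/5264b - 466605/5264
  leading term b: no divisor's leading term divides it; move 93321/5264b to the remainder.
  leading term 1: no divisor's leading term divides it; move -466605/5264 to the remainder.
  remainder 93321/5264b - 466605/5264 ≠ 0; add h_7 = 93321/5264b - 466605/5264 to the basis.

The other S-polynomials (S(f_2,h_4), S(f_3,h_4), S(f_1,h_5), S(f_2,h_5), S(f_3,h_5), S(h_4,h_5), S(f_1,h_6), S(f_2,h_6), S(f_3,h_6), S(h_4,h_6), S(h_5,h_6), S(f_1,h_7), S(f_2,h_7), S(f_3,h_7), S(h_4,h_7), S(h_5,h_7), S(h_6,h_7)) all reduce to 0 modulo the current basis, so we have a Gröbner basis.
Inter-reduce: drop elements whose leading term is divisible by another's, tail-reduce, and make monic.
Reduced Gröbner basis: {a - 5, b - 5}.

Since the basis is lex-ordered, b - 5 is univariate in b. Its roots are {5}. Back-substituting each root into the other basis elements fixes the other coordinates.
  b = 5: the earlier basis element becomes a - 5 = 0, giving a = 5 — point (5, 5).
Each listed point satisfies every original equation (direct substitution).

{(5, 5)}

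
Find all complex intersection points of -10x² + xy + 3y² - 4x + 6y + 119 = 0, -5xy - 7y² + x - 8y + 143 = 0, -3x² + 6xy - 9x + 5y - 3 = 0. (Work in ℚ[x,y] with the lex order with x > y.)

{(4, 3)}

Compute a lex Gröbner basis by Buchberger's algorithm.
f_1 = -10x² + xy - 4x + 3y² + 6y + 119, LT = x².
f_2 = -5xy + x - 7y² - 8y + 143, LT = xy.
f_3 = -3x² + 6xy - 9x + 5y - 3, LT = x².

S(f_1,f_2): lcm = x²y. S = ⅕x² - 3/2xy² - 6/5xy + 143/5x - 3/10y³ - ⅗y² - 119/10y.
  leading term x²: subtract (-1/50)·f_1 from ⅕x² - 3/2xy² - 6/5xy + 143/5x - 3/10y³ - ⅗y² - 119/10y → -3/2xy² - 59/50xy + 713/25x - 3/10y³ - 27/50y² - 589/50y + 119/50
  leading term xy²: subtract (3/10y)·f_2 from -3/2xy² - 59/50xy + 713/25x - 3/10y³ - 27/50y² - 589/50y + 119/50 → -37/25xy + 713/25x + 9/5y³ + 93/50y² - 1367/25y + 119/50
  leading term xy: subtract (37/125)·f_2 from -37/25xy + 713/25x + 9/5y³ + 93/50y² - 1367/25y + 119/50 → 3528/125x + 9/5y³ + 983/250y² - 6539/125y - 9987/250
  leading term x: no divisor's leading term divides it; move 3528/125x to the remainder.
  leading term y³: no divisor's leading term divides it; move 9/5y³ to the remainder.
  leading term y²: no divisor's leading term divides it; move 983/250y² to the remainder.
  leading term y: no divisor's leading term divides it; move -6539/125y to the remainder.
  leading term 1: no divisor's leading term divides it; move -9987/250 to the remainder.
  remainder 3528/125x + 9/5y³ + 983/250y² - 6539/125y - 9987/250 ≠ 0; add h_4 = 3528/125x + 9/5y³ + 983/250y² - 6539/125y - 9987/250 to the basis.

S(f_1,f_3): lcm = x². S = 19/10xy - 13/5x - 3/10y² + 16/15y - 129/10.
  leading term xy: subtract (-19/50)·f_2 from 19/10xy - 13/5x - 3/10y² + 16/15y - 129/10 → -111/50x - 74/25y² - 148/75y + 1036/25
  leading term x: subtract (-185/2352)·h_4 from -111/50x - 74/25y² - 148/75y + 1036/25 → 111/784y³ - 12469/4704y² - 4773/784y + 60051/1568
  leading term y³: no divisor's leading term divides it; move 111/784y³ to the remainder.
  leading term y²: no divisor's leading term divides it; move -12469/4704y² to the remainder.
  leading term y: no divisor's leading term divides it; move -4773/784y to the remainder.
  leading term 1: no divisor's leading term divides it; move 60051/1568 to the remainder.
  remainder 111/784y³ - 12469/4704y² - 4773/784y + 60051/1568 ≠ 0; add h_5 = 111/784y³ - 12469/4704y² - 4773/784y + 60051/1568 to the basis.

S(f_2,f_3): lcm = x²y. S = -⅕x² + 17/5xy² - 7/5xy - 143/5x + 5/3y² - y.
  leading term x²: subtract (1/50)·f_1 from -⅕x² + 17/5xy² - 7/5xy - 143/5x + 5/3y² - y → 17/5xy² - 71/50xy - 713/25x + 241/150y² - 28/25y - 119/50
  leading term xy²: subtract (-17/25y)·f_2 from 17/5xy² - 71/50xy - 713/25x + 241/150y² - 28/25y - 119/50 → -37/50xy - 713/25x - 119/25y³ - 23/6y² + 2403/25y - 119/50
  leading term xy: subtract (37/250)·f_2 from -37/50xy - 713/25x - 119/25y³ - 23/6y² + 2403/25y - 119/50 → -7167/250x - 119/25y³ - 1049/375y² + 12163/125y - 2943/125
  leading term x: subtract (-2389/2352)·h_4 from -7167/250x - 119/25y³ - 1049/375y² + 12163/125y - 2943/125 → -57461/19600y³ + 140711/117600y² + 2597141/58800y - 2513521/39200
  leading term y³: subtract (-1553/75)·h_5 from -57461/19600y³ + 140711/117600y² + 2597141/58800y - 2513521/39200 → -24161/450y² - 6142/75y + 7289/10
  leading term y²: no divisor's leading term divides it; move -24161/450y² to the remainder.
  leading term y: no divisor's leading term divides it; move -6142/75y to the remainder.
  leading term 1: no divisor's leading term divides it; move 7289/10 to the remainder.
  remainder -24161/450y² - 6142/75y + 7289/10 ≠ 0; add h_6 = -24161/450y² - 6142/75y + 7289/10 to the basis.

S(f_2,h_5): lcm = xy³. S = 1667/90xy² + 43xy - 541/2x + 7/5y⁴ + 8/5y³ - 143/5y².
  leading term xy²: subtract (-1667/450y)·f_2 from 1667/90xy² + 43xy - 541/2x + 7/5y⁴ + 8/5y³ - 143/5y² → 21017/450xy - 541/2x + 7/5y⁴ - 10949/450y³ - 13103/225y² + 238381/450y
  leading term xy: subtract (-21017/2250)·f_2 from 21017/450xy - 541/2x + 7/5y⁴ - 10949/450y³ - 13103/225y² + 238381/450y → -293804/1125x + 7/5y⁴ - 10949/450y³ - 278149/2250y² + 1023769/2250y + 3005431/2250
  leading term x: subtract (-1499/162)·h_4 from -293804/1125x + 7/5y⁴ - 10949/450y³ - 278149/2250y² + 1023769/2250y + 3005431/2250 → 7/5y⁴ - 1727/225y³ - 706633/8100y² - 58804/2025y + 2608483/2700
  leading term y⁴: subtract (5488/555y)·h_5 from 7/5y⁴ - 1727/225y³ - 706633/8100y² - 58804/2025y + 2608483/2700 → 8341/450y³ - 219013/8100y² - 1651343/4050y + 2608483/2700
  leading term y³: subtract (3269672/24975)·h_5 from 8341/450y³ - 219013/8100y² - 1651343/4050y + 2608483/2700 → 215992/675y² + 788312/2025y - 546448/135
  leading term y²: subtract (-431984/72483)·h_6 from 215992/675y² + 788312/2025y - 546448/135 → -26123272/264465y + 26123272/88155
  leading term y: no divisor's leading term divides it; move -26123272/264465y to the remainder.
  leading term 1: no divisor's leading term divides it; move 26123272/88155 to the remainder.
  remainder -26123272/264465y + 26123272/88155 ≠ 0; add h_7 = -26123272/264465y + 26123272/88155 to the basis.

The other S-polynomials (S(f_1,h_4), S(f_2,h_4), S(f_3,h_4), S(f_1,h_5), S(f_3,h_5), S(h_4,h_5), S(f_1,h_6), S(f_2,h_6), S(f_3,h_6), S(h_4,h_6), S(h_5,h_6), S(f_1,h_7), S(f_2,h_7), S(f_3,h_7), S(h_4,h_7), S(h_5,h_7), S(h_6,h_7)) all reduce to 0 modulo the current basis, so we have a Gröbner basis.
Inter-reduce: drop elements whose leading term is divisible by another's, tail-reduce, and make monic.
Reduced Gröbner basis: {x - 4, y - 3}.

A lex Gröbner basis eliminates variables successively. Here y - 3 depends only on y, with roots {3}; lifting each root through the earlier basis elements recovers the full solutions.
  y = 3: the earlier basis element becomes x - 4 = 0, giving x = 4 — point (4, 3).
A lex Gröbner basis triangularizes the system, enabling back-substitution.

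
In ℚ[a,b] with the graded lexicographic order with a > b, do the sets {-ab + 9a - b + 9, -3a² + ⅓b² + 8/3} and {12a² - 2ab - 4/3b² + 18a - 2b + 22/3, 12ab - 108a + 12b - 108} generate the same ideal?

Equality of ideals is decidable: compute both reduced Gröbner bases (unique for the ordering) and check whether they agree.
Buchberger on the first generating set:
f_1 = -ab + 9a - b + 9, LT = ab.
f_2 = -3a² + ⅓b² + 8/3, LT = a².

S(f_1,f_2): lcm = a²b. S = 1/9b³ - 9a² + ab - 9a + 8/9b.
  leading term b³: no divisor's leading term divides it; move 1/9b³ to the remainder.
  leading term a²: subtract (3)·f_2 from -9a² + ab - 9a + 8/9b → ab - b² - 9a + 8/9b - 8
  leading term ab: subtract (-1)·f_1 from ab - b² - 9a + 8/9b - 8 → -b² - 1/9b + 1
  leading term b²: no divisor's leading term divides it; move -b² to the remainder.
  leading term b: no divisor's leading term divides it; move -1/9b to the remainder.
  leading term 1: no divisor's leading term divides it; move 1 to the remainder.
  remainder 1/9b³ - b² - 1/9b + 1 ≠ 0; add g_3 = 1/9b³ - b² - 1/9b + 1 to the basis.

The other S-polynomials (S(f_1,g_3), S(f_2,g_3)) all reduce to 0 modulo the current basis, so we have a Gröbner basis.
Inter-reduce: drop elements whose leading term is divisible by another's, tail-reduce, and make monic.
Reduced Gröbner basis: {b³ - 9b² - b + 9, a² - 1/9b² - 8/9, ab - 9a + b - 9}.

Buchberger on the second generating set:
h_1 = 12a² - 2ab - 4/3b² + 18a - 2b + 22/3, LT = a².
h_2 = 12ab - 108a + 12b - 108, LT = ab.

S(h_1,h_2): lcm = a²b. S = -⅙ab² - 1/9b³ + 9a² + ½ab - ⅙b² + 9a + 11/18b.
  leading term ab²: subtract (-1/72b)·h_2 from -⅙ab² - 1/9b³ + 9a² + ½ab - ⅙b² + 9a + 11/18b → -1/9b³ + 9a² - ab + 9a - 8/9b
  leading term b³: no divisor's leading term divides it; move -1/9b³ to the remainder.
  leading term a²: subtract (¾)·h_1 from 9a² - ab + 9a - 8/9b → ½ab + b² - 9/2a + 11/18b - 11/2
  leading term ab: subtract (1/24)·h_2 from ½ab + b² - 9/2a + 11/18b - 11/2 → b² + 1/9b - 1
  leading term b²: no divisor's leading term divides it; move b² to the remainder.
  leading term b: no divisor's leading term divides it; move 1/9b to the remainder.
  leading term 1: no divisor's leading term divides it; move -1 to the remainder.
  remainder -1/9b³ + b² + 1/9b - 1 ≠ 0; add k_3 = -1/9b³ + b² + 1/9b - 1 to the basis.

The other S-polynomials (S(h_1,k_3), S(h_2,k_3)) all reduce to 0 modulo the current basis, so we have a Gröbner basis.
Inter-reduce: drop elements whose leading term is divisible by another's, tail-reduce, and make monic.
Reduced Gröbner basis: {b³ - 9b² - b + 9, a² - 1/9b² - 8/9, ab - 9a + b - 9}.

Same reduced basis, so the two generating sets span the same ideal.

Yes, the ideals are equal.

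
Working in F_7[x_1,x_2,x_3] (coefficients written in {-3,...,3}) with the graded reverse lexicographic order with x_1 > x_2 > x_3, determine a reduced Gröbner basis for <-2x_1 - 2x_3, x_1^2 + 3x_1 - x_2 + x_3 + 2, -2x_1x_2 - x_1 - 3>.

This is the nonlinear analogue of row-reducing a linear system.

f_1 = -2x_1 - 2x_3, LT = x_1.
f_2 = x_1^2 + 3x_1 - x_2 + x_3 + 2, LT = x_1^2.
f_3 = -2x_1x_2 - x_1 - 3, LT = x_1x_2.

S(f_1,f_2): lcm = x_1^2. S = x_1x_3 - 3x_1 + x_2 - x_3 - 2.
  leading term x_1x_3: subtract (3x_3)·f_1 from x_1x_3 - 3x_1 + x_2 - x_3 - 2 → -x_3^2 - 3x_1 + x_2 - x_3 - 2
  leading term x_3^2: no divisor's leading term divides it; move -x_3^2 to the remainder.
  leading term x_1: subtract (-2)·f_1 from -3x_1 + x_2 - x_3 - 2 → x_2 + 2x_3 - 2
  leading term x_2: no divisor's leading term divides it; move x_2 to the remainder.
  leading term x_3: no divisor's leading term divides it; move 2x_3 to the remainder.
  leading term 1: no divisor's leading term divides it; move -2 to the remainder.
  remainder -x_3^2 + x_2 + 2x_3 - 2 ≠ 0; add g_4 = -x_3^2 + x_2 + 2x_3 - 2 to the basis.

S(f_1,f_3): lcm = x_1x_2. S = x_2x_3 + 3x_1 + 2.
  leading term x_2x_3: no divisor's leading term divides it; move x_2x_3 to the remainder.
  leading term x_1: subtract (2)·f_1 from 3x_1 + 2 → -3x_3 + 2
  leading term x_3: no divisor's leading term divides it; move -3x_3 to the remainder.
  leading term 1: no divisor's leading term divides it; move 2 to the remainder.
  remainder x_2x_3 - 3x_3 + 2 ≠ 0; add g_5 = x_2x_3 - 3x_3 + 2 to the basis.

S(f_2,f_3): lcm = x_1^2x_2. S = 3x_1^2 + 3x_1x_2 - x_2^2 + x_2x_3 + 2x_1 + 2x_2.
  leading term x_1^2: subtract (2x_1)·f_1 from 3x_1^2 + 3x_1x_2 - x_2^2 + x_2x_3 + 2x_1 + 2x_2 → 3x_1x_2 - x_2^2 - 3x_1x_3 + x_2x_3 + 2x_1 + 2x_2
  leading term x_1x_2: subtract (2x_2)·f_1 from 3x_1x_2 - x_2^2 - 3x_1x_3 + x_2x_3 + 2x_1 + 2x_2 → -x_2^2 - 3x_1x_3 - 2x_2x_3 + 2x_1 + 2x_2
  leading term x_2^2: no divisor's leading term divides it; move -x_2^2 to the remainder.
  leading term x_1x_3: subtract (-2x_3)·f_1 from -3x_1x_3 - 2x_2x_3 + 2x_1 + 2x_2 → -2x_2x_3 + 3x_3^2 + 2x_1 + 2x_2
  leading term x_2x_3: subtract (-2)·g_5 from -2x_2x_3 + 3x_3^2 + 2x_1 + 2x_2 → 3x_3^2 + 2x_1 + 2x_2 + x_3 - 3
  leading term x_3^2: subtract (-3)·g_4 from 3x_3^2 + 2x_1 + 2x_2 + x_3 - 3 → 2x_1 - 2x_2 - 2
  leading term x_1: subtract (-1)·f_1 from 2x_1 - 2x_2 - 2 → -2x_2 - 2x_3 - 2
  leading term x_2: no divisor's leading term divides it; move -2x_2 to the remainder.
  leading term x_3: no divisor's leading term divides it; move -2x_3 to the remainder.
  leading term 1: no divisor's leading term divides it; move -2 to the remainder.
  remainder -x_2^2 - 2x_2 - 2x_3 - 2 ≠ 0; add g_6 = -x_2^2 - 2x_2 - 2x_3 - 2 to the basis.

The other S-polynomials (S(f_1,g_4), S(f_2,g_4), S(f_3,g_4), S(f_1,g_5), S(f_2,g_5), S(f_3,g_5), S(g_4,g_5), S(f_1,g_6), S(f_2,g_6), S(f_3,g_6), S(g_4,g_6), S(g_5,g_6)) all reduce to 0 modulo the current basis, so we have a Gröbner basis.
Inter-reduce: drop elements whose leading term is divisible by another's, tail-reduce, and make monic.

G = {x_2^2 + 2x_2 + 2x_3 + 2, x_2x_3 - 3x_3 + 2, x_3^2 - x_2 - 2x_3 + 2, x_1 + x_3}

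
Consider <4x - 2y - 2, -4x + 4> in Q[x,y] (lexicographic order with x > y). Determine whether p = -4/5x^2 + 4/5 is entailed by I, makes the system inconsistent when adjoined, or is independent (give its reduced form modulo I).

-4/5x^2 + 4/5 lies in I (it reduces to 0).

First compute the reduced Gröbner basis of I by Buchberger's algorithm.
f_1 = 4x - 2y - 2, LT = x.
f_2 = -4x + 4, LT = x.

S(f_1,f_2): lcm = x. S = -1/2y + 1/2.
  leading term y: no divisor's leading term divides it; move -1/2y to the remainder.
  leading term 1: no divisor's leading term divides it; move 1/2 to the remainder.
  remainder -1/2y + 1/2 ≠ 0; add h_3 = -1/2y + 1/2 to the basis.

The other S-polynomials (S(f_1,h_3), S(f_2,h_3)) all reduce to 0 modulo the current basis, so we have a Gröbner basis.
Inter-reduce: drop elements whose leading term is divisible by another's, tail-reduce, and make monic.
Reduced Gröbner basis: {x - 1, y - 1}.
Label its elements g_1 = x - 1, g_2 = y - 1.

Reduce p = -4/5x^2 + 4/5 modulo G:
  leading term x^2: subtract (-4/5x)·g_1 from -4/5x^2 + 4/5 → -4/5x + 4/5
  leading term x: subtract (-4/5)·g_1 from -4/5x + 4/5 → 0
  normal form = 0.
Since the normal form is 0, p ∈ I.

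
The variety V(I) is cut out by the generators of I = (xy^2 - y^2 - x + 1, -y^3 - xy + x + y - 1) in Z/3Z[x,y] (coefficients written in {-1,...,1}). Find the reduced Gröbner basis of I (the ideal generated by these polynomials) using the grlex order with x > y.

G = {y^3 + x - 1, x^2 - 1, xy + x - y - 1}

f_1 = xy^2 - y^2 - x + 1, LT = xy^2.
f_2 = -y^3 - xy + x + y - 1, LT = y^3.

S(f_1,f_2): lcm = xy^3. S = -x^2y - y^3 + x^2 - x + y.
  leading term x^2y: no divisor's leading term divides it; move -x^2y to the remainder.
  leading term y^3: subtract (1)·f_2 from -y^3 + x^2 - x + y → x^2 + xy + x + 1
  leading term x^2: no divisor's leading term divides it; move x^2 to the remainder.
  leading term xy: no divisor's leading term divides it; move xy to the remainder.
  leading term x: no divisor's leading term divides it; move x to the remainder.
  leading term 1: no divisor's leading term divides it; move 1 to the remainder.
  remainder -x^2y + x^2 + xy + x + 1 ≠ 0; add g_3 = -x^2y + x^2 + xy + x + 1 to the basis.

S(f_1,g_3): lcm = x^2y^2. S = x^2y - x^2 + xy + x + y.
  leading term x^2y: subtract (-1)·g_3 from x^2y - x^2 + xy + x + y → -xy - x + y + 1
  leading term xy: no divisor's leading term divides it; move -xy to the remainder.
  leading term x: no divisor's leading term divides it; move -x to the remainder.
  leading term y: no divisor's leading term divides it; move y to the remainder.
  leading term 1: no divisor's leading term divides it; move 1 to the remainder.
  remainder -xy - x + y + 1 ≠ 0; add g_4 = -xy - x + y + 1 to the basis.

S(g_3,g_4): lcm = x^2y. S = x^2 - 1.
  leading term x^2: no divisor's leading term divides it; move x^2 to the remainder.
  leading term 1: no divisor's leading term divides it; move -1 to the remainder.
  remainder x^2 - 1 ≠ 0; add g_5 = x^2 - 1 to the basis.

The other S-polynomials (S(f_2,g_3), S(f_1,g_4), S(f_2,g_4), S(f_1,g_5), S(f_2,g_5), S(g_3,g_5), S(g_4,g_5)) all reduce to 0 modulo the current basis, so we have a Gröbner basis.
Inter-reduce: drop elements whose leading term is divisible by another's, tail-reduce, and make monic.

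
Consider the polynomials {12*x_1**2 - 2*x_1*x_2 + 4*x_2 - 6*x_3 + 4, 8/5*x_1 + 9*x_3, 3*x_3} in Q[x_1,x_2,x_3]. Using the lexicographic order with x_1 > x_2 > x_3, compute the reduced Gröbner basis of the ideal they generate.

This is the nonlinear analogue of row-reducing a linear system.

f_1 = 12*x_1**2 - 2*x_1*x_2 + 4*x_2 - 6*x_3 + 4, LT = x_1**2.
f_2 = 8/5*x_1 + 9*x_3, LT = x_1.
f_3 = 3*x_3, LT = x_3.

S(f_1,f_2): lcm = x_1**2. S = -1/6*x_1*x_2 - 45/8*x_1*x_3 + 1/3*x_2 - 1/2*x_3 + 1/3.
  leading term x_1*x_2: subtract (-5/48*x_2)·f_2 from -1/6*x_1*x_2 - 45/8*x_1*x_3 + 1/3*x_2 - 1/2*x_3 + 1/3 → -45/8*x_1*x_3 + 15/16*x_2*x_3 + 1/3*x_2 - 1/2*x_3 + 1/3
  leading term x_1*x_3: subtract (-225/64*x_3)·f_2 from -45/8*x_1*x_3 + 15/16*x_2*x_3 + 1/3*x_2 - 1/2*x_3 + 1/3 → 15/16*x_2*x_3 + 1/3*x_2 + 2025/64*x_3**2 - 1/2*x_3 + 1/3
  leading term x_2*x_3: subtract (5/16*x_2)·f_3 from 15/16*x_2*x_3 + 1/3*x_2 + 2025/64*x_3**2 - 1/2*x_3 + 1/3 → 1/3*x_2 + 2025/64*x_3**2 - 1/2*x_3 + 1/3
  leading term x_2: no divisor's leading term divides it; move 1/3*x_2 to the remainder.
  leading term x_3**2: subtract (675/64*x_3)·f_3 from 2025/64*x_3**2 - 1/2*x_3 + 1/3 → -1/2*x_3 + 1/3
  leading term x_3: subtract (-1/6)·f_3 from -1/2*x_3 + 1/3 → 1/3
  leading term 1: no divisor's leading term divides it; move 1/3 to the remainder.
  remainder 1/3*x_2 + 1/3 ≠ 0; add g_4 = 1/3*x_2 + 1/3 to the basis.

The other S-polynomials (S(f_1,f_3), S(f_2,f_3), S(f_1,g_4), S(f_2,g_4), S(f_3,g_4)) all reduce to 0 modulo the current basis, so we have a Gröbner basis.
Inter-reduce: drop elements whose leading term is divisible by another's, tail-reduce, and make monic.

G = {x_1, x_2 + 1, x_3}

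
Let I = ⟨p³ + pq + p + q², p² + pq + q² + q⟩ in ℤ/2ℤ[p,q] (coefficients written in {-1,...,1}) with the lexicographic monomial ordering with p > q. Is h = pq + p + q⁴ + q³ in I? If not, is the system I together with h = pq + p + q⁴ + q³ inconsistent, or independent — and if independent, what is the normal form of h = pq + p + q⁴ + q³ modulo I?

pq + p + q⁴ + q³ lies in I (it reduces to 0).

First compute the reduced Gröbner basis of I by Buchberger's algorithm.
f_1 = p³ + pq + p + q², LT = p³.
f_2 = p² + pq + q² + q, LT = p².

S(f_1,f_2): lcm = p³. S = p²q + pq² + p + q².
  reduce S modulo (f_1, f_2):
  remainder p + q³ ≠ 0; add k_3 = p + q³ to the basis.

S(f_1,k_3): lcm = p³. S = p²q³ + pq + p + q².
  reduce S modulo (f_1, f_2, k_3):
  remainder q⁷ + q⁵ + q³ + q² ≠ 0; add k_4 = q⁷ + q⁵ + q³ + q² to the basis.

S(f_2,k_3): lcm = p². S = pq³ + pq + q² + q.
  reduce S modulo (f_1, f_2, k_3, k_4):
  remainder q⁶ + q⁴ + q² + q ≠ 0; add k_5 = q⁶ + q⁴ + q² + q to the basis.

The other S-polynomials (S(f_1,k_4), S(f_2,k_4), S(k_3,k_4), S(f_1,k_5), S(f_2,k_5), S(k_3,k_5), S(k_4,k_5)) all reduce to 0 modulo the current basis, so we have a Gröbner basis.
Inter-reduce: drop elements whose leading term is divisible by another's, tail-reduce, and make monic.
Reduced Gröbner basis: {p + q³, q⁶ + q⁴ + q² + q}.
Label its elements g_1 = p + q³, g_2 = q⁶ + q⁴ + q² + q.

Reduce h = pq + p + q⁴ + q³ modulo G:
  leading term pq: subtract (q)·g_1 from pq + p + q⁴ + q³ → p + q³
  leading term p: subtract (1)·g_1 from p + q³ → 0
  normal form = 0.
Since the normal form is 0, h ∈ I.

The remainder on division by a Gröbner basis is unique — it is the normal form.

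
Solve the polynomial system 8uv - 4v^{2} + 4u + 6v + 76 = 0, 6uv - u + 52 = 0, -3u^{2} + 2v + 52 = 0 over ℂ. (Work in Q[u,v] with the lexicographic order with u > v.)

{(4, -2)}

Compute a lex Gröbner basis by Buchberger's algorithm.
f_1 = 8uv + 4u - 4v^{2} + 6v + 76, LT = uv.
f_2 = 6uv - u + 52, LT = uv.
f_3 = -3u^{2} + 2v + 52, LT = u^{2}.

S(f_1,f_2): lcm = uv. S = \tfrac{2}{3}u - \tfrac{1}{2}v^{2} + \tfrac{3}{4}v + \tfrac{5}{6}.
  reduce S modulo (f_1, f_2, f_3):
  remainder \tfrac{2}{3}u - \tfrac{1}{2}v^{2} + \tfrac{3}{4}v + \tfrac{5}{6} ≠ 0; add h_4 = \tfrac{2}{3}u - \tfrac{1}{2}v^{2} + \tfrac{3}{4}v + \tfrac{5}{6} to the basis.

S(f_1,f_3): lcm = u^{2}v. S = \tfrac{1}{2}u^{2} - \tfrac{1}{2}uv^{2} + \tfrac{3}{4}uv + \tfrac{19}{2}u + \tfrac{2}{3}v^{2} + \tfrac{52}{3}v.
  reduce S modulo (f_1, f_2, f_3, h_4):
  remainder -\tfrac{1}{4}v^{3} + \tfrac{199}{24}v^{2} + \tfrac{277}{24}v - \tfrac{145}{12} ≠ 0; add h_5 = -\tfrac{1}{4}v^{3} + \tfrac{199}{24}v^{2} + \tfrac{277}{24}v - \tfrac{145}{12} to the basis.

S(f_2,f_3): lcm = u^{2}v. S = -\tfrac{1}{6}u^{2} + \tfrac{26}{3}u + \tfrac{2}{3}v^{2} + \tfrac{52}{3}v.
  reduce S modulo (f_1, f_2, f_3, h_4, h_5):
  remainder \tfrac{43}{6}v^{2} + \tfrac{269}{36}v - \tfrac{247}{18} ≠ 0; add h_6 = \tfrac{43}{6}v^{2} + \tfrac{269}{36}v - \tfrac{247}{18} to the basis.

S(f_1,h_4): lcm = uv. S = \tfrac{1}{2}u + \tfrac{3}{4}v^{3} - \tfrac{13}{8}v^{2} - \tfrac{1}{2}v + \tfrac{19}{2}.
  reduce S modulo (f_1, f_2, f_3, h_4, h_5, h_6):
  remainder \tfrac{384}{43}v + \tfrac{768}{43} ≠ 0; add h_7 = \tfrac{384}{43}v + \tfrac{768}{43} to the basis.

The other S-polynomials (S(f_2,h_4), S(f_3,h_4), S(f_1,h_5), S(f_2,h_5), S(f_3,h_5), S(h_4,h_5), S(f_1,h_6), S(f_2,h_6), S(f_3,h_6), S(h_4,h_6), S(h_5,h_6), S(f_1,h_7), S(f_2,h_7), S(f_3,h_7), S(h_4,h_7), S(h_5,h_7), S(h_6,h_7)) all reduce to 0 modulo the current basis, so we have a Gröbner basis.
Inter-reduce: drop elements whose leading term is divisible by another's, tail-reduce, and make monic.
Reduced Gröbner basis: {u - 4, v + 2}.

The lex basis is triangular: the last element involves only v. Solving v + 2 = 0 gives v ∈ {-2}; substituting each value into the earlier elements determines the remaining variables.
  v = -2: the earlier basis element becomes u - 4 = 0, giving u = 4 — point (4, -2).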